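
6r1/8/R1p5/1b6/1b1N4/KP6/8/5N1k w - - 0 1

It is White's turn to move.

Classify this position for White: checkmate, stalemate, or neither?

neither

White to move; white king on a3.
In check: yes, from the black bishop on b4.
Legal moves for White: Kxb4, Kb2, Ka2.
White is in check but has 3 legal moves → neither.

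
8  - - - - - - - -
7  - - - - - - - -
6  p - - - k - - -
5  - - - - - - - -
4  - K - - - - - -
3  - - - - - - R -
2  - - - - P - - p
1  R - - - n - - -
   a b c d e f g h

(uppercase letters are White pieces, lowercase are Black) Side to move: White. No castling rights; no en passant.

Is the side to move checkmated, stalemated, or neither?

neither

White to move; white king on b4.
In check: no.
Legal moves for White include: Kc5, Ka5, Kc4, Ka4, Kc3, Kb3, Ka3, Rg8, Rg7, Rg6+, Rg5, Rg4, Rh3, Rf3, Re3+, Rd3, Rc3, Rb3, ... (list truncated; more exist).
White has legal moves and is not in check → neither.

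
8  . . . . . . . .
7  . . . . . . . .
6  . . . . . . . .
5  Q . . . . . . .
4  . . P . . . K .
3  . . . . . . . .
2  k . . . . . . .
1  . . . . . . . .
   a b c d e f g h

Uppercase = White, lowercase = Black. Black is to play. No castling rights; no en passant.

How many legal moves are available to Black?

Black to move; king on a2.
In check: yes, from the white queen on a5.
Legal moves: Kb3, Kb2, Kb1.
Count: 3.

3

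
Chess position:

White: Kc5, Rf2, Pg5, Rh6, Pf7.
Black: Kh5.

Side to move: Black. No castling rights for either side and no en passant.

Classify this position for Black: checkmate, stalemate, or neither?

neither

Black to move; black king on h5.
In check: yes, from the white rook on h6.
Legal moves for Black: Kxg5, Kg4.
Black is in check but has 2 legal moves → neither.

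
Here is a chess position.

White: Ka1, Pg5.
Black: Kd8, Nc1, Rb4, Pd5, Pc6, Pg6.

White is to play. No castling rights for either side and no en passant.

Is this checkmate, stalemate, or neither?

stalemate

White to move; white king on a1.
In check: no.
King squares — b1: attacked by Rb4; a2: attacked by Nc1; b2: attacked by Rb4.
Legal moves for White: none.
Not in check and no legal moves → stalemate.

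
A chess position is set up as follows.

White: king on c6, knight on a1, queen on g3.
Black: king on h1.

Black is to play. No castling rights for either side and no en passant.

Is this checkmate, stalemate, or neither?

Black to move; black king on h1.
In check: no.
King squares — g1: attacked by Qg3; g2: attacked by Qg3; h2: attacked by Qg3.
Legal moves for Black: none.
Not in check and no legal moves → stalemate.

stalemate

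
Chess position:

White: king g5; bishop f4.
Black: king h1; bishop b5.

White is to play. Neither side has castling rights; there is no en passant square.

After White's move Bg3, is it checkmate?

After Bg3: black king on h1; in check: no.
Black is not in check, so this cannot be checkmate.

no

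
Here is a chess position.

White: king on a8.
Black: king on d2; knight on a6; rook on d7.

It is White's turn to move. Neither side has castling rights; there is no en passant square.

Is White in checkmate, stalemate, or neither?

White to move; white king on a8.
In check: no.
King squares — a7: attacked by Rd7; b7: attacked by Rd7; b8: attacked by Na6.
Legal moves for White: none.
Not in check and no legal moves → stalemate.

stalemate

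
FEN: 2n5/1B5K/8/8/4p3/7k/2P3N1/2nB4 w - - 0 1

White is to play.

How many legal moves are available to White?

White to move; king on h7.
In check: no.
Legal moves: Kh8, Kg8, Kg7, Kh6, Kg6, Bxc8+, Ba8, Bc6, Ba6, Bd5, Bxe4, Nh4, Nf4+, Ne3, Ne1, Bh5, Bg4+, Bf3, Be2, c3, c4.
Count: 21.

21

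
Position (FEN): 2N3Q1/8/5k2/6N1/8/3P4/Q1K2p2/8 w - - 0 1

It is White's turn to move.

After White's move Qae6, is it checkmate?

After Qae6: black king on f6; in check: yes, from the white queen on e6.
King squares — e5: attacked by Qe6; f5: attacked by Qe6; g5: attacked by Qg8; e6: attacked by Ng5; g6: attacked by Qe6; e7: attacked by Qe6; f7: attacked by Ng5; g7: attacked by Qg8.
Black has no legal moves → checkmate.

yes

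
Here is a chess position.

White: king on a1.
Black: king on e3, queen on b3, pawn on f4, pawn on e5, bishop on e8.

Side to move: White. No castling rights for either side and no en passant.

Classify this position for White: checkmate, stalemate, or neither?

White to move; white king on a1.
In check: no.
King squares — b1: attacked by Qb3; a2: attacked by Qb3; b2: attacked by Qb3.
Legal moves for White: none.
Not in check and no legal moves → stalemate.

stalemate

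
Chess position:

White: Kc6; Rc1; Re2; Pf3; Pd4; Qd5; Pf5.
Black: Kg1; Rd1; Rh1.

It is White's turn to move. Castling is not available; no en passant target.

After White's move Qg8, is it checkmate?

no

After Qg8: black king on g1; in check: yes, from the white queen on g8.
Black has 1 legal reply: Kf1.
In check but a legal move exists → not checkmate.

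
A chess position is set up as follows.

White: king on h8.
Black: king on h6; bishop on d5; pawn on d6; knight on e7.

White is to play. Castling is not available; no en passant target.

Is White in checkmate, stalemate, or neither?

stalemate

White to move; white king on h8.
In check: no.
King squares — g7: attacked by Kh6; h7: attacked by Kh6; g8: attacked by Bd5.
Legal moves for White: none.
Not in check and no legal moves → stalemate.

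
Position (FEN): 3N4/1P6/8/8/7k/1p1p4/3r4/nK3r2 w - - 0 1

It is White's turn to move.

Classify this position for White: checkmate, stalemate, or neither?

White to move; white king on b1.
In check: yes, from the black rook on f1.
King squares — a1: attacked by Rf1; c1: attacked by Rf1; a2: attacked by Rd2; b2: attacked by Rd2; c2: attacked by Na1.
Legal moves for White: none.
In check with no legal moves → checkmate.

checkmate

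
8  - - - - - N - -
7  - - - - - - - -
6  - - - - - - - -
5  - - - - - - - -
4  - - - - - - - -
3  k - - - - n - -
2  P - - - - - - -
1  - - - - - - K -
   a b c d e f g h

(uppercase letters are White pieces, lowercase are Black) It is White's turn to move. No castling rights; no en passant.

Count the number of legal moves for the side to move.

4

White to move; king on g1.
In check: yes, from the black knight on f3.
Legal moves: Kg2, Kf2, Kh1, Kf1.
Count: 4.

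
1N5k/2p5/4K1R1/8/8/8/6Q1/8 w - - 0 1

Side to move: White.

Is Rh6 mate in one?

yes

After Rh6: black king on h8; in check: yes, from the white rook on h6.
King squares — g7: attacked by Qg2; h7: attacked by Rh6; g8: attacked by Qg2.
Black has no legal moves → checkmate.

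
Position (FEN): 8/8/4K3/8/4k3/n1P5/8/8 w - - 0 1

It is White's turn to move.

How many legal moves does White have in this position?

White to move; king on e6.
In check: no.
Legal moves: Kf7, Ke7, Kd7, Kf6, Kd6, c4.
Count: 6.

6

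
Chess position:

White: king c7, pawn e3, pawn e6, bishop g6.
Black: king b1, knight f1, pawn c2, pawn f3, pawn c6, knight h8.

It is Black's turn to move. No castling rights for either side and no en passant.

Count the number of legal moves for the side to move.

Black to move; king on b1.
In check: no.
Legal moves: Nf7, Nxg6, Ng3, Nxe3, Nh2, Nd2, Kb2, Ka2, Kc1, Ka1, c5, f2.
Count: 12.

12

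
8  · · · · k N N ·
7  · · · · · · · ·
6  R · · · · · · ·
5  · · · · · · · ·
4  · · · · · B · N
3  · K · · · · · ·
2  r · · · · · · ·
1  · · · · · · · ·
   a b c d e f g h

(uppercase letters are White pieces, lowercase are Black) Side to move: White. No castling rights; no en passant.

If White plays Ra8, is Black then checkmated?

no

After Ra8: black king on e8; in check: yes, from the white rook on a8.
Black has 2 legal replies: Kf7, Rxa8.
In check but a legal move exists → not checkmate.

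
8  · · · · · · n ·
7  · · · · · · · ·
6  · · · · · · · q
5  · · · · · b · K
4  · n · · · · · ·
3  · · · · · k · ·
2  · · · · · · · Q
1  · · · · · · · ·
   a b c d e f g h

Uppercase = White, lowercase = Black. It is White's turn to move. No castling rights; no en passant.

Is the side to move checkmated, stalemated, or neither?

checkmate

White to move; white king on h5.
In check: yes, from the black queen on h6.
King squares — g4: attacked by Kf3; h4: attacked by Qh6; g5: attacked by Qh6; g6: attacked by Bf5; h6: attacked by Ng8.
Legal moves for White: none.
In check with no legal moves → checkmate.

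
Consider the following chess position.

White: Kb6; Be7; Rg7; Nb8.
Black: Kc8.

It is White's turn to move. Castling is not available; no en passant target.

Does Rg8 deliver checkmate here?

yes

After Rg8: black king on c8; in check: yes, from the white rook on g8.
King squares — b7: attacked by Kb6; c7: attacked by Kb6; d7: attacked by Nb8; b8: attacked by Rg8; d8: attacked by Be7.
Black has no legal moves → checkmate.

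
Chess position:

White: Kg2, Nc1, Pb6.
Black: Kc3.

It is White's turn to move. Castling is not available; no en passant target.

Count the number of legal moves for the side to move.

13

White to move; king on g2.
In check: no.
Legal moves: Kh3, Kg3, Kf3, Kh2, Kf2, Kh1, Kg1, Kf1, Nd3, Nb3, Ne2+, Na2+, b7.
Count: 13.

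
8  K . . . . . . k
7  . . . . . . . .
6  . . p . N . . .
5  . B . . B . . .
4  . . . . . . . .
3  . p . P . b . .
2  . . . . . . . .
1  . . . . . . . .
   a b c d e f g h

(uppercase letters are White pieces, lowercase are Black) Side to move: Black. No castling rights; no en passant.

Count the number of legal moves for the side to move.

Black to move; king on h8.
In check: yes, from the white bishop on e5.
Legal moves: Kg8, Kh7.
Count: 2.

2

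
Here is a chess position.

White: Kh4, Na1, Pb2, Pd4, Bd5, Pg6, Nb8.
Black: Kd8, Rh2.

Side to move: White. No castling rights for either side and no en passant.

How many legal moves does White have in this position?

White to move; king on h4.
In check: yes, from the black rook on h2.
Legal moves: Kg5, Kg4, Kg3.
Count: 3.

3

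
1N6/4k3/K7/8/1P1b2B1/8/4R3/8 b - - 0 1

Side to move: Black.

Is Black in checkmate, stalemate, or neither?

neither

Black to move; black king on e7.
In check: yes, from the white rook on e2.
King squares — d6: available; e6: attacked by Re2; f6: available; d7: attacked by Bg4; f7: available; d8: available; e8: attacked by Re2; f8: available.
Legal moves for Black: Kf8, Kd8, Kf7, Kf6, Kd6, Be5, Be3.
Black is in check but has 7 legal moves → neither.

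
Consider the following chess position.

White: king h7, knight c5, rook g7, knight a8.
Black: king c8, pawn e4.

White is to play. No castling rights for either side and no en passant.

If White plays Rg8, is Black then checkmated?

yes

After Rg8: black king on c8; in check: yes, from the white rook on g8.
King squares — b7: attacked by Nc5; c7: attacked by Na8; d7: attacked by Nc5; b8: attacked by Rg8; d8: attacked by Rg8.
Black has no legal moves → checkmate.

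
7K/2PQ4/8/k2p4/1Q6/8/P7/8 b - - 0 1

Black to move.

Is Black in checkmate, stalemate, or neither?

Black to move; black king on a5.
In check: yes, from the white queen on b4.
King squares — a4: attacked by Qb4; b4: available; b5: attacked by Qb4; a6: available; b6: attacked by Qb4.
Legal moves for Black: Ka6, Kxb4.
Black is in check but has 2 legal moves → neither.

neither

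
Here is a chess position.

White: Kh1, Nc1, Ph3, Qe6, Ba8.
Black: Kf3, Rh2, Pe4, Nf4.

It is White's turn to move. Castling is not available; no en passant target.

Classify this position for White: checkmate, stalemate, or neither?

neither

White to move; white king on h1.
In check: yes, from the black rook on h2.
King squares — g1: available; g2: attacked by Rh2; h2: available.
Legal moves for White: Kxh2, Kg1.
White is in check but has 2 legal moves → neither.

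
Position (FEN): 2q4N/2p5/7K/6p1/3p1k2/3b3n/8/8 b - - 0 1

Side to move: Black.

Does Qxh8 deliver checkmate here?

After Qxh8: white king on h6; in check: yes, from the black queen on h8.
King squares — g5: attacked by Nh3; h5: attacked by Qh8; g6: attacked by Bd3; g7: attacked by Qh8; h7: attacked by Bd3.
White has no legal moves → checkmate.

yes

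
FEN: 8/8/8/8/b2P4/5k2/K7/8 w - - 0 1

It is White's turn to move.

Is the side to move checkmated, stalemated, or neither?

neither

White to move; white king on a2.
In check: no.
Legal moves for White: Ka3, Kb2, Kb1, Ka1, d5.
White has 5 legal moves and is not in check → neither.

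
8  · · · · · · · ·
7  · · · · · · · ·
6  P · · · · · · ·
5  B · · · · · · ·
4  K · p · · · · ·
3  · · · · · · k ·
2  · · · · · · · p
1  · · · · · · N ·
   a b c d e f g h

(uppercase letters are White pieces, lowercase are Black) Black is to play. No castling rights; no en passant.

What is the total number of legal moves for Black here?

Black to move; king on g3.
In check: no.
Legal moves: Kh4, Kg4, Kf4, Kg2, Kf2, hxg1=Q, hxg1=R, hxg1=B, hxg1=N, c3, h1=Q, h1=R, h1=B, h1=N.
Count: 14.

14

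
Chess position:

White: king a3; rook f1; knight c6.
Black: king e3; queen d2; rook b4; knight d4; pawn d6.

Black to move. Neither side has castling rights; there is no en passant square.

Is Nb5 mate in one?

yes

After Nb5: white king on a3; in check: yes, from the black knight on b5.
King squares — a2: attacked by Qd2; b2: attacked by Qd2; b3: attacked by Rb4; a4: attacked by Rb4; b4: attacked by Qd2.
White has no legal moves → checkmate.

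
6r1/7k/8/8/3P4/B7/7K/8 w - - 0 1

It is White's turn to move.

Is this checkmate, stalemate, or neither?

White to move; white king on h2.
In check: no.
Legal moves for White: Bf8, Be7, Bd6, Bc5, Bb4, Bb2, Bc1, Kh3, Kh1, d5.
White has 10 legal moves and is not in check → neither.

neither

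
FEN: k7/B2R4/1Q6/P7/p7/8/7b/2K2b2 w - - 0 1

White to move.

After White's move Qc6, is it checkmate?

yes

After Qc6: black king on a8; in check: yes, from the white queen on c6.
King squares — a7: attacked by Rd7; b7: attacked by Qc6; b8: attacked by Ba7.
Black has no legal moves → checkmate.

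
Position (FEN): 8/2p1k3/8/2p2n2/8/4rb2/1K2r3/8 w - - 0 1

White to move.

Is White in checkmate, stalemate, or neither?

White to move; white king on b2.
In check: yes, from the black rook on e2.
Legal moves for White: Kc1, Kb1, Ka1.
White is in check but has 3 legal moves → neither.

neither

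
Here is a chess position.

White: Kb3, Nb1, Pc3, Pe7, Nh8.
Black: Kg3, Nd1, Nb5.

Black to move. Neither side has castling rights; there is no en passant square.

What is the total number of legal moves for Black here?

Black to move; king on g3.
In check: no.
Legal moves: Nc7, Na7, Nd6, Nd4+, Nbxc3, Na3, Kh4, Kg4, Kf4, Kh3, Kf3, Kh2, Kg2, Kf2, Ne3, Ndxc3, Nf2, Nb2.
Count: 18.

18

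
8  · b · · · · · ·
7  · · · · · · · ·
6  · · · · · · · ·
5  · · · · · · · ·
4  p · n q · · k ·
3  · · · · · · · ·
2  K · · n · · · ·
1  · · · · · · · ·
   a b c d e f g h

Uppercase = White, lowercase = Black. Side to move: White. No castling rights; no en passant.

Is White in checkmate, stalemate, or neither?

stalemate

White to move; white king on a2.
In check: no.
King squares — a1: attacked by Qd4; b1: attacked by Nd2; b2: attacked by Nc4; a3: attacked by Nc4; b3: attacked by Nd2.
Legal moves for White: none.
Not in check and no legal moves → stalemate.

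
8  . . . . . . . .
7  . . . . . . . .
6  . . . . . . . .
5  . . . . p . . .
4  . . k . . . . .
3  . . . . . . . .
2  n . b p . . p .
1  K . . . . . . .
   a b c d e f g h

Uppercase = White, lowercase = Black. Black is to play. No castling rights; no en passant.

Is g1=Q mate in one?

no

After g1=Q: white king on a1; in check: yes, from the black queen on g1.
White has 2 legal replies: Kb2, Kxa2.
In check but a legal move exists → not checkmate.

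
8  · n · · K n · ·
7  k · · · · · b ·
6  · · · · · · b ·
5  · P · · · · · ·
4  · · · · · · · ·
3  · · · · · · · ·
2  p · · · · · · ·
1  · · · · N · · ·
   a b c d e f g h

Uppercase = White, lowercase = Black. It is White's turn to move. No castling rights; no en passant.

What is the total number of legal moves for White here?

2

White to move; king on e8.
In check: yes, from the black bishop on g6.
Legal moves: Kd8, Ke7.
Count: 2.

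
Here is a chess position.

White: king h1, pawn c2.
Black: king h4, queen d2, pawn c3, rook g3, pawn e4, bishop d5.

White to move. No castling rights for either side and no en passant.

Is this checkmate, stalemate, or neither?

stalemate

White to move; white king on h1.
In check: no.
King squares — g1: attacked by Rg3; g2: attacked by Qd2; h2: attacked by Qd2.
Legal moves for White: none.
Not in check and no legal moves → stalemate.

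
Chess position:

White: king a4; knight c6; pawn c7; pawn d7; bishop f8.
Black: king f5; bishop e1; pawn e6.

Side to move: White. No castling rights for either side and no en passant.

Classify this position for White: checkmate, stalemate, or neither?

White to move; white king on a4.
In check: no.
Legal moves for White include: Bg7, Be7, Bh6, Bd6, Bc5, Bb4, Ba3, Nd8, Nb8, Ne7+, Na7, Ne5, Na5, Nd4+, Nb4, Kb5, Kb3, Ka3, ... (list truncated; more exist).
White has legal moves and is not in check → neither.

neither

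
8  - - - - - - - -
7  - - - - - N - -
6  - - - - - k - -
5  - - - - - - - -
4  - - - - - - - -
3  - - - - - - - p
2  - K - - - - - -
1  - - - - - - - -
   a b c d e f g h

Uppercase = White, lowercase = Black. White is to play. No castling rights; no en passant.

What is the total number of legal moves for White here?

White to move; king on b2.
In check: no.
Legal moves: Nh8, Nd8, Nh6, Nd6, Ng5, Ne5, Kc3, Kb3, Ka3, Kc2, Ka2, Kc1, Kb1, Ka1.
Count: 14.

14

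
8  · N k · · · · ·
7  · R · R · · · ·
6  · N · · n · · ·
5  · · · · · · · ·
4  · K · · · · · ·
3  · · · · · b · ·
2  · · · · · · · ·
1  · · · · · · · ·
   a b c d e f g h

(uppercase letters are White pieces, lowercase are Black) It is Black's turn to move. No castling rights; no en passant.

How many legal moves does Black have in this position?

0

Black to move; king on c8.
In check: yes, from the white knight on b6.
Legal moves: none.
Count: 0.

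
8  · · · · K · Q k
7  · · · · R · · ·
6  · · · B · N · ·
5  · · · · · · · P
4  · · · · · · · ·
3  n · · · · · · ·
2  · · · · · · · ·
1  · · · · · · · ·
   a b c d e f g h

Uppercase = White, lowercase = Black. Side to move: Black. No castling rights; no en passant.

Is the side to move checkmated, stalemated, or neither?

checkmate

Black to move; black king on h8.
In check: yes, from the white queen on g8.
King squares — g7: attacked by Re7; h7: attacked by Nf6; g8: attacked by Nf6.
Legal moves for Black: none.
In check with no legal moves → checkmate.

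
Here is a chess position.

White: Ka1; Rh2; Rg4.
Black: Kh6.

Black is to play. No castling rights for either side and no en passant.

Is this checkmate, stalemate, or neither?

Black to move; black king on h6.
In check: yes, from the white rook on h2.
King squares — g5: attacked by Rg4; h5: attacked by Rh2; g6: attacked by Rg4; g7: attacked by Rg4; h7: attacked by Rh2.
Legal moves for Black: none.
In check with no legal moves → checkmate.

checkmate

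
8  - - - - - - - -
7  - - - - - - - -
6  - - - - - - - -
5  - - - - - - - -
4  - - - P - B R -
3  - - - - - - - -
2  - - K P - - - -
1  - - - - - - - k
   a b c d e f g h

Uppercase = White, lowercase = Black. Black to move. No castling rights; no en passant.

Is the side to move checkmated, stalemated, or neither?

stalemate

Black to move; black king on h1.
In check: no.
King squares — g1: attacked by Rg4; g2: attacked by Rg4; h2: attacked by Bf4.
Legal moves for Black: none.
Not in check and no legal moves → stalemate.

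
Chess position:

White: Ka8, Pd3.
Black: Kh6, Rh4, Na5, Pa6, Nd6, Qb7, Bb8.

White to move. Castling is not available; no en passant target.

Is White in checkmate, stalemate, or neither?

checkmate

White to move; white king on a8.
In check: yes, from the black queen on b7.
King squares — a7: attacked by Qb7; b7: attacked by Na5; b8: attacked by Qb7.
Legal moves for White: none.
In check with no legal moves → checkmate.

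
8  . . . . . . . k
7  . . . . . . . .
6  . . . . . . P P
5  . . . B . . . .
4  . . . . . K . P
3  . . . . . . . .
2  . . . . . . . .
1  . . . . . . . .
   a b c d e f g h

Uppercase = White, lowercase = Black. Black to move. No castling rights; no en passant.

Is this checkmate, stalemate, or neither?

stalemate

Black to move; black king on h8.
In check: no.
King squares — g7: attacked by Ph6; h7: attacked by Pg6; g8: attacked by Bd5.
Legal moves for Black: none.
Not in check and no legal moves → stalemate.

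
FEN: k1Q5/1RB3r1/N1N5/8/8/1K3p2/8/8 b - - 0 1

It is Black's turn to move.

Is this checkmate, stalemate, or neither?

checkmate

Black to move; black king on a8.
In check: yes, from the white queen on c8.
King squares — a7: attacked by Nc6; b7: attacked by Qc8; b8: attacked by Na6.
Legal moves for Black: none.
In check with no legal moves → checkmate.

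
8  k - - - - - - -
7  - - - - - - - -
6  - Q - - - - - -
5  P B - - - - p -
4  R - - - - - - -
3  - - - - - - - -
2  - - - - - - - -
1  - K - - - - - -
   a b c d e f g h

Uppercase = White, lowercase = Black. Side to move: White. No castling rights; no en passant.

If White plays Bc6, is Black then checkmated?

After Bc6: black king on a8; in check: yes, from the white bishop on c6.
King squares — a7: attacked by Qb6; b7: attacked by Qb6; b8: attacked by Qb6.
Black has no legal moves → checkmate.

yes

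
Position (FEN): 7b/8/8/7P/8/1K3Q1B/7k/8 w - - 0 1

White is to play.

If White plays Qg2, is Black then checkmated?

After Qg2: black king on h2; in check: yes, from the white queen on g2.
King squares — g1: attacked by Qg2; h1: attacked by Qg2; g2: attacked by Bh3; g3: attacked by Qg2; h3: attacked by Qg2.
Black has no legal moves → checkmate.

yes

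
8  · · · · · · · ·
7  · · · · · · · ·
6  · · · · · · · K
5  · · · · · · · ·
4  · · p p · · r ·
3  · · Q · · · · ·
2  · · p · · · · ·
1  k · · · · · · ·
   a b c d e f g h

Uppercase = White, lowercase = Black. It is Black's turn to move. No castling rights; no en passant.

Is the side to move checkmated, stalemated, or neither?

Black to move; black king on a1.
In check: yes, from the white queen on c3.
Legal moves for Black: Ka2, Kb1, dxc3.
Black is in check but has 3 legal moves → neither.

neither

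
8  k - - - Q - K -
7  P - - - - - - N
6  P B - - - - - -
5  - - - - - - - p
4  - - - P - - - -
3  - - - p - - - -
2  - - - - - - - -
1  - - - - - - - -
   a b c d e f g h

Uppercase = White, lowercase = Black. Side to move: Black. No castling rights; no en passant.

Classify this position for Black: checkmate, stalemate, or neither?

checkmate

Black to move; black king on a8.
In check: yes, from the white queen on e8.
King squares — a7: attacked by Bb6; b7: attacked by Pa6; b8: attacked by Pa7.
Legal moves for Black: none.
In check with no legal moves → checkmate.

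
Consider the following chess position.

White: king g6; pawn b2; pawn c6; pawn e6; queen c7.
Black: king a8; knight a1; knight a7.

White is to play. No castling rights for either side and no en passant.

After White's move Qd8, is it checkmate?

no

After Qd8: black king on a8; in check: yes, from the white queen on d8.
Black has 1 legal reply: Nc8.
In check but a legal move exists → not checkmate.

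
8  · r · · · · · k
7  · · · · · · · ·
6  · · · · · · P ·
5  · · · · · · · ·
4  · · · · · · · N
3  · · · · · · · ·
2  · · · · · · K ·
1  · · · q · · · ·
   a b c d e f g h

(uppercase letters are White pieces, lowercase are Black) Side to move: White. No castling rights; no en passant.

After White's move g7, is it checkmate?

After g7: black king on h8; in check: yes, from the white pawn on g7.
Black has 3 legal replies: Kg8, Kh7, Kxg7.
In check but a legal move exists → not checkmate.

no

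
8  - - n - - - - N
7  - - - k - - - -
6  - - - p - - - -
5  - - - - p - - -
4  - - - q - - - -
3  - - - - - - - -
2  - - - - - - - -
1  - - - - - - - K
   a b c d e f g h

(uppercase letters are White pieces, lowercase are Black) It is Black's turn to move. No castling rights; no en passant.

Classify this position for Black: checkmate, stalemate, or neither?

neither

Black to move; black king on d7.
In check: no.
Legal moves for Black include: Ne7, Na7, Nb6, Ke8, Kd8, Ke7, Kc7, Ke6, Kc6, Qa7, Qb6, Qd5+, Qc5, Qh4+, Qg4, Qf4, Qe4+, Qc4, ... (list truncated; more exist).
Black has legal moves and is not in check → neither.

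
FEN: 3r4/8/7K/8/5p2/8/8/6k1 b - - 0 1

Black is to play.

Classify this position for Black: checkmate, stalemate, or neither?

Black to move; black king on g1.
In check: no.
Legal moves for Black include: Rh8+, Rg8, Rf8, Re8, Rc8, Rb8, Ra8, Rd7, Rd6+, Rd5, Rd4, Rd3, Rd2, Rd1, Kh2, Kg2, Kf2, Kh1, ... (list truncated; more exist).
Black has legal moves and is not in check → neither.

neither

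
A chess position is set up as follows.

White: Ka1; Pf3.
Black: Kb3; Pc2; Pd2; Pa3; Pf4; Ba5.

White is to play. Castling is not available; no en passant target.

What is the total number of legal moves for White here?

0

White to move; king on a1.
In check: no.
Legal moves: none.
Count: 0.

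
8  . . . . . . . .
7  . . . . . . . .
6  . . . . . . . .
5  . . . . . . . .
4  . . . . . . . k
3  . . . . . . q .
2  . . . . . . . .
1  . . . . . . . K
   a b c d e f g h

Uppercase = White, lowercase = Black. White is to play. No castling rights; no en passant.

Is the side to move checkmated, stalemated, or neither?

White to move; white king on h1.
In check: no.
King squares — g1: attacked by Qg3; g2: attacked by Qg3; h2: attacked by Qg3.
Legal moves for White: none.
Not in check and no legal moves → stalemate.

stalemate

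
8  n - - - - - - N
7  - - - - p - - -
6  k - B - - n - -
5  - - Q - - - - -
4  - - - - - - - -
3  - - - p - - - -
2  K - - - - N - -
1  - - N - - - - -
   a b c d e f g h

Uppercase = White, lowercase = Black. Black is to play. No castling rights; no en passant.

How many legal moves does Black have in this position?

Black to move; king on a6.
In check: no.
Legal moves: Nc7, Nb6, Ng8, Ne8, Nh7, Nd7, Nh5, Nd5, Ng4, Ne4, e6, d2, e5.
Count: 13.

13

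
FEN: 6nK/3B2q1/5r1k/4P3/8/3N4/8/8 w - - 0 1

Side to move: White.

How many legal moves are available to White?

0

White to move; king on h8.
In check: yes, from the black queen on g7.
Legal moves: none.
Count: 0.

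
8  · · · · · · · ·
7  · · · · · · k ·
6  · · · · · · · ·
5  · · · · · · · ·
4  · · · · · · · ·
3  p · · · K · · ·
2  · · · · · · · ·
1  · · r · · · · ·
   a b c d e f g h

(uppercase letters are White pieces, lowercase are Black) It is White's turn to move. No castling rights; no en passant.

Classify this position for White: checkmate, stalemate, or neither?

neither

White to move; white king on e3.
In check: no.
Legal moves for White: Kf4, Ke4, Kd4, Kf3, Kd3, Kf2, Ke2, Kd2.
White has 8 legal moves and is not in check → neither.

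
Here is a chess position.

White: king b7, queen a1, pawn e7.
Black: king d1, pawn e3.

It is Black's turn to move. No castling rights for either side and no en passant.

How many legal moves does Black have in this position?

3

Black to move; king on d1.
In check: yes, from the white queen on a1.
Legal moves: Ke2, Kd2, Kc2.
Count: 3.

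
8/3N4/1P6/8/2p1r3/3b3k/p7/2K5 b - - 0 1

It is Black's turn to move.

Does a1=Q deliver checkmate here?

no

After a1=Q: white king on c1; in check: yes, from the black queen on a1.
White has 1 legal reply: Kd2.
In check but a legal move exists → not checkmate.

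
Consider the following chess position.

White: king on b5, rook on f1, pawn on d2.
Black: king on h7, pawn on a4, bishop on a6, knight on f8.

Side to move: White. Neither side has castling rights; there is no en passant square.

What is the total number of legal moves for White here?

White to move; king on b5.
In check: yes, from the black bishop on a6.
Legal moves: Kc6, Kb6, Kxa6, Kc5, Ka5, Kb4, Kxa4.
Count: 7.

7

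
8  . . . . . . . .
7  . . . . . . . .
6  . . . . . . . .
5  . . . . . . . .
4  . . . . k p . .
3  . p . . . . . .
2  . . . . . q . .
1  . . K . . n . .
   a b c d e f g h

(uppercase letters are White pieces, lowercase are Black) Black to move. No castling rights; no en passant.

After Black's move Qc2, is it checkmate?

yes

After Qc2: white king on c1; in check: yes, from the black queen on c2.
King squares — b1: attacked by Qc2; d1: attacked by Qc2; b2: attacked by Qc2; c2: attacked by Pb3; d2: attacked by Nf1.
White has no legal moves → checkmate.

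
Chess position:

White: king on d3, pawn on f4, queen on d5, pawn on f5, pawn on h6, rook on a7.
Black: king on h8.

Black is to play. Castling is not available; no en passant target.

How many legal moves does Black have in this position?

0

Black to move; king on h8.
In check: no.
Legal moves: none.
Count: 0.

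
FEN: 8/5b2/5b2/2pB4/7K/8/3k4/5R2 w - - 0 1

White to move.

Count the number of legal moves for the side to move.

4

White to move; king on h4.
In check: yes, from the black bishop on f6.
Legal moves: Kg4, Kh3, Kg3, Rxf6.
Count: 4.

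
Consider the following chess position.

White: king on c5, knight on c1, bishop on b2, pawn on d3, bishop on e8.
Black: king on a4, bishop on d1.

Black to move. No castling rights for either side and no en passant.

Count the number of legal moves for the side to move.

1

Black to move; king on a4.
In check: yes, from the white bishop on e8.
Legal moves: Ka5.
Count: 1.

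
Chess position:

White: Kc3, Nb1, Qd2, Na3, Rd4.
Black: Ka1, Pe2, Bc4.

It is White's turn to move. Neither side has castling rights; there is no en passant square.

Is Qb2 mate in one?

yes

After Qb2: black king on a1; in check: yes, from the white queen on b2.
King squares — b1: attacked by Qb2; a2: attacked by Qb2; b2: attacked by Kc3.
Black has no legal moves → checkmate.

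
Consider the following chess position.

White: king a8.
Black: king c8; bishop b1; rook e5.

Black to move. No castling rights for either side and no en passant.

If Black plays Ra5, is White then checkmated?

After Ra5: white king on a8; in check: yes, from the black rook on a5.
King squares — a7: attacked by Ra5; b7: attacked by Kc8; b8: attacked by Kc8.
White has no legal moves → checkmate.

yes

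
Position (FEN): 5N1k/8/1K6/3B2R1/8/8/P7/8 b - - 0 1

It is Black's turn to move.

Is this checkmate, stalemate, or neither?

Black to move; black king on h8.
In check: no.
King squares — g7: attacked by Rg5; h7: attacked by Nf8; g8: attacked by Bd5.
Legal moves for Black: none.
Not in check and no legal moves → stalemate.

stalemate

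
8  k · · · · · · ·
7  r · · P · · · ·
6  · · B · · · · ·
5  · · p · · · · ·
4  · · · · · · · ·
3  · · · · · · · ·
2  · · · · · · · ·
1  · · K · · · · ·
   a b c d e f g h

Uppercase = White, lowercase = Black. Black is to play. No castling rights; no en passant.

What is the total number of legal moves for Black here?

Black to move; king on a8.
In check: yes, from the white bishop on c6.
Legal moves: Kb8, Rb7.
Count: 2.

2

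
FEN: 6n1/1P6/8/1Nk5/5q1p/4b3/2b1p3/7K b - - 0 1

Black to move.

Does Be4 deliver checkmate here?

After Be4: white king on h1; in check: yes, from the black bishop on e4.
King squares — g1: attacked by Be3; g2: attacked by Be4; h2: attacked by Qf4.
White has no legal moves → checkmate.

yes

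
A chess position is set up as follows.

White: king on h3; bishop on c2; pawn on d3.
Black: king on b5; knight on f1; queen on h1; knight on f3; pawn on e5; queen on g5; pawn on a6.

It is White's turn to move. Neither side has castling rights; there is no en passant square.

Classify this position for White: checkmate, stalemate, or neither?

checkmate

White to move; white king on h3.
In check: yes, from the black queen on h1.
King squares — g2: attacked by Qh1; h2: attacked by Nf1; g3: attacked by Nf1; g4: attacked by Qg5; h4: attacked by Qh1.
Legal moves for White: none.
In check with no legal moves → checkmate.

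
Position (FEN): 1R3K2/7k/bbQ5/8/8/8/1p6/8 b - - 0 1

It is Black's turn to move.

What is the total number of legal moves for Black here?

21

Black to move; king on h7.
In check: no.
Legal moves: Kh8, Bd8, Bc7, Ba7, Bc5+, Ba5, Bd4, Be3, Bf2, Bg1, Bc8, Bb7, Bb5, Bc4, Bd3, Be2, Bf1, b1=Q, b1=R, b1=B, b1=N.
Count: 21.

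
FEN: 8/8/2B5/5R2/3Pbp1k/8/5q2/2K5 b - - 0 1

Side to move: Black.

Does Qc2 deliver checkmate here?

yes

After Qc2: white king on c1; in check: yes, from the black queen on c2.
King squares — b1: attacked by Qc2; d1: attacked by Qc2; b2: attacked by Qc2; c2: attacked by Be4; d2: attacked by Qc2.
White has no legal moves → checkmate.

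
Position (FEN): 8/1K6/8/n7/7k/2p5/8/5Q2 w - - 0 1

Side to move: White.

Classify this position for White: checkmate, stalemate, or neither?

White to move; white king on b7.
In check: yes, from the black knight on a5.
Legal moves for White: Kc8, Kb8, Ka8, Kc7, Ka7, Kb6, Ka6.
White is in check but has 7 legal moves → neither.

neither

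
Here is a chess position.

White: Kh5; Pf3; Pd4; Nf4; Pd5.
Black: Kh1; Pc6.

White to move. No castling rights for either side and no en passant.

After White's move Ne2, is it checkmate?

After Ne2: black king on h1; in check: no.
Black is not in check, so this cannot be checkmate.

no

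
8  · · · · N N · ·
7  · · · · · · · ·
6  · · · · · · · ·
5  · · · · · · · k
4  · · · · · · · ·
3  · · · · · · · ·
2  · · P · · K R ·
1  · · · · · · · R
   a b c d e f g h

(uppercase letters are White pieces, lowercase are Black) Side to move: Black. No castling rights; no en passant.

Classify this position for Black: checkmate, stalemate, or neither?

Black to move; black king on h5.
In check: yes, from the white rook on h1.
King squares — g4: attacked by Rg2; h4: attacked by Rh1; g5: attacked by Rg2; g6: attacked by Rg2; h6: attacked by Rh1.
Legal moves for Black: none.
In check with no legal moves → checkmate.

checkmate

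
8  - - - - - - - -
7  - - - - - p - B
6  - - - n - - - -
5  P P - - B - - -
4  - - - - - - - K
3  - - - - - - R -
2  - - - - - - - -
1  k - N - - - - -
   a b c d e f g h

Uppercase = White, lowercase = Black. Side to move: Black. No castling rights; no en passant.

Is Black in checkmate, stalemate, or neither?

Black to move; black king on a1.
In check: yes, from the white bishop on e5.
King squares — b1: attacked by Bh7; a2: attacked by Nc1; b2: attacked by Be5.
Legal moves for Black: none.
In check with no legal moves → checkmate.

checkmate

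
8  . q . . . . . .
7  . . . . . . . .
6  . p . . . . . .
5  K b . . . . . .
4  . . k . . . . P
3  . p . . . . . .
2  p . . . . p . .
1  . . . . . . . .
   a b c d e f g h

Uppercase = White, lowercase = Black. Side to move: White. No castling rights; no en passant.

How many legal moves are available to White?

0

White to move; king on a5.
In check: yes, from the black pawn on b6.
Legal moves: none.
Count: 0.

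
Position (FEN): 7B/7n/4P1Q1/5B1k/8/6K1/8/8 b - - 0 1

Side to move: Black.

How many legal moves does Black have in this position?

Black to move; king on h5.
In check: yes, from the white queen on g6.
Legal moves: none.
Count: 0.

0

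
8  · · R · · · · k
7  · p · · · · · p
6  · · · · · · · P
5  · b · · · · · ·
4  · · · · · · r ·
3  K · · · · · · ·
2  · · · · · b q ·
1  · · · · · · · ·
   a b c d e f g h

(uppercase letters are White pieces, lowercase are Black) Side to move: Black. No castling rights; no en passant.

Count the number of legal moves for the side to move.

Black to move; king on h8.
In check: yes, from the white rook on c8.
Legal moves: Be8, Rg8.
Count: 2.

2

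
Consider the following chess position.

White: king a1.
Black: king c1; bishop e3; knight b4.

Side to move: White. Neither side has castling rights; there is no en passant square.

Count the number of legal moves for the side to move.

White to move; king on a1.
In check: no.
Legal moves: none.
Count: 0.

0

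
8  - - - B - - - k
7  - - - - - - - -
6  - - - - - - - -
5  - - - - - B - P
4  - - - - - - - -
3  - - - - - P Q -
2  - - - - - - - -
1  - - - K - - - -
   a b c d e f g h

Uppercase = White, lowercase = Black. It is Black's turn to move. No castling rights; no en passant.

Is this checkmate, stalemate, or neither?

Black to move; black king on h8.
In check: no.
King squares — g7: attacked by Qg3; h7: attacked by Bf5; g8: attacked by Qg3.
Legal moves for Black: none.
Not in check and no legal moves → stalemate.

stalemate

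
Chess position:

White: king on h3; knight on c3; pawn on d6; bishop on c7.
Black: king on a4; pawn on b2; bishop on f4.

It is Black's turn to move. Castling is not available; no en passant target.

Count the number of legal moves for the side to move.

3

Black to move; king on a4.
In check: yes, from the white knight on c3.
Legal moves: Kb4, Kb3, Ka3.
Count: 3.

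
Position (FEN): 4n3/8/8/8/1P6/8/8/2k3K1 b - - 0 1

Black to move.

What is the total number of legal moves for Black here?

Black to move; king on c1.
In check: no.
Legal moves: Ng7, Nc7, Nf6, Nd6, Kd2, Kc2, Kb2, Kd1, Kb1.
Count: 9.

9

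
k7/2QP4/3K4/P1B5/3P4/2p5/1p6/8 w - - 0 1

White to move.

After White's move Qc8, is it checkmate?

After Qc8: black king on a8; in check: yes, from the white queen on c8.
King squares — a7: attacked by Bc5; b7: attacked by Qc8; b8: attacked by Qc8.
Black has no legal moves → checkmate.

yes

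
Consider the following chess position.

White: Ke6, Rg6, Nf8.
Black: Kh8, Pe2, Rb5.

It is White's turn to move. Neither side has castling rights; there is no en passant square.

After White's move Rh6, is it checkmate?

After Rh6: black king on h8; in check: yes, from the white rook on h6.
Black has 2 legal replies: Kg8, Kg7.
In check but a legal move exists → not checkmate.

no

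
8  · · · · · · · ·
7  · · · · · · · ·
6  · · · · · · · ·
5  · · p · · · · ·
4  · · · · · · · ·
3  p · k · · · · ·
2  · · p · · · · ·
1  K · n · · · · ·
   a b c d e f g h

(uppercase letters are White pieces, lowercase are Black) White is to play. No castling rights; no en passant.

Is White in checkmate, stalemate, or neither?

White to move; white king on a1.
In check: no.
King squares — b1: attacked by Pc2; a2: attacked by Nc1; b2: attacked by Pa3.
Legal moves for White: none.
Not in check and no legal moves → stalemate.

stalemate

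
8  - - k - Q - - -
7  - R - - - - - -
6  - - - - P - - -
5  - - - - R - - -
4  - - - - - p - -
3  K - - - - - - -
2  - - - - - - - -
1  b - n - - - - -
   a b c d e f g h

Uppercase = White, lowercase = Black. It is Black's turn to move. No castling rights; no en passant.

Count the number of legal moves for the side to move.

Black to move; king on c8.
In check: yes, from the white queen on e8.
Legal moves: Kxb7.
Count: 1.

1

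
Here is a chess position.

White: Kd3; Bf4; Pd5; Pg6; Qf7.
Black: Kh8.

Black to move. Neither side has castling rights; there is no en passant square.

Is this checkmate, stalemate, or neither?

stalemate

Black to move; black king on h8.
In check: no.
King squares — g7: attacked by Qf7; h7: attacked by Pg6; g8: attacked by Qf7.
Legal moves for Black: none.
Not in check and no legal moves → stalemate.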